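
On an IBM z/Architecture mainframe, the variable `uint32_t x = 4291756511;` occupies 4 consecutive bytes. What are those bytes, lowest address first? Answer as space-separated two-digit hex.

4291756511 in hexadecimal, padded to 32 bits, is 0xFFCF01DF.
Split into bytes (most-significant first): FF CF 01 DF.
Big-endian: lowest address holds the most-significant byte.
So the memory order matches the most-significant-first order: FF CF 01 DF.

FF CF 01 DF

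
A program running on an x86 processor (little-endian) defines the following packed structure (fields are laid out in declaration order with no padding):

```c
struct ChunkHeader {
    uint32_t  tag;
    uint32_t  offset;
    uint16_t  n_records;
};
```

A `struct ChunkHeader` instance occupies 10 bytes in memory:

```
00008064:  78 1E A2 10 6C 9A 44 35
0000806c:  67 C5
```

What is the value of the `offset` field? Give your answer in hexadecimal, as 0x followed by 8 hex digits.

`offset` follows `tag` (4 bytes), so it starts at byte offset 4 and occupies 4 bytes.
Bytes at offsets 4..7: 6C 9A 44 35.
Little-endian: lowest address holds the least-significant byte.
Reassemble most-significant byte first: 35 44 9A 6C → 0x35449A6C.

0x35449A6C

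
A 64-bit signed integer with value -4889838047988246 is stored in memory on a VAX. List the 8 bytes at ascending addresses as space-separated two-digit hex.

Two's complement of -4889838047988246 in 64 bits: 4889838047988246 = 0x00115F4823DC0A16; invert → 0xFFEEA0B7DC23F5E9; add 1 → 0xFFEEA0B7DC23F5EA.
Split into bytes (most-significant first): FF EE A0 B7 DC 23 F5 EA.
Little-endian: lowest address holds the least-significant byte.
So at ascending addresses the bytes are EA F5 23 DC B7 A0 EE FF.

EA F5 23 DC B7 A0 EE FF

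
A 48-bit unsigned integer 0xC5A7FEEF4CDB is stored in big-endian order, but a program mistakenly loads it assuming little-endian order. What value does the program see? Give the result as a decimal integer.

Stored big-endian, the bytes at ascending addresses are C5 A7 FE EF 4C DB.
Read back as little-endian, the first byte is least significant, giving 0xDB4CEFFEA7C5.
0xDB4CEFFEA7C5 = 241123490441157.

241123490441157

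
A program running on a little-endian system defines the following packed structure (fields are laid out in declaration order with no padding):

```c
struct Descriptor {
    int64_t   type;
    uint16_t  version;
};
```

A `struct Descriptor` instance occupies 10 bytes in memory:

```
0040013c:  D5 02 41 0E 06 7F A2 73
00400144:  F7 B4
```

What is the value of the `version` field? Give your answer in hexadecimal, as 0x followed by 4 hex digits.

0xB4F7

`version` follows `type` (8 bytes), so it starts at byte offset 8 and occupies 2 bytes.
Bytes at offsets 8..9: F7 B4.
In little-endian order the low byte comes first in memory.
Reassemble most-significant byte first: B4 F7 → 0xB4F7.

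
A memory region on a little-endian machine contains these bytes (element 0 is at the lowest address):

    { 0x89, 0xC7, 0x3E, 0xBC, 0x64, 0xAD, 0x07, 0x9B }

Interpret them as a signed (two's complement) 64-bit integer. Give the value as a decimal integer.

In little-endian order the low byte comes first in memory.
Reassemble most-significant byte first: 9B 07 AD 64 BC 3E C7 89 → 0x9B07AD64BC3EC789.
Top bit is set, so as a signed 64-bit value this is 0x9B07AD64BC3EC789 − 2^64 = -7275656024827181175.

-7275656024827181175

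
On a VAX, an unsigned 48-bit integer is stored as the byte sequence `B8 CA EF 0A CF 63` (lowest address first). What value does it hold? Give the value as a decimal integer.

109740892867256

In little-endian order the low byte comes first in memory.
Reassemble most-significant byte first: 63 CF 0A EF CA B8 → 0x63CF0AEFCAB8.
0x63CF0AEFCAB8 = 109740892867256.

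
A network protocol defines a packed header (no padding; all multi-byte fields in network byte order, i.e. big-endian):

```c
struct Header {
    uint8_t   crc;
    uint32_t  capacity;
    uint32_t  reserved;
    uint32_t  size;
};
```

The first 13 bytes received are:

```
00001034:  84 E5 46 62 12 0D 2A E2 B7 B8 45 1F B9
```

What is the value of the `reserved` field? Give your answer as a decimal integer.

`reserved` follows `crc` (1 B), `capacity` (4 B), so it starts at offset 1 + 4 = 5 and occupies 4 bytes.
Bytes at offsets 5..8: 0D 2A E2 B7.
Big-endian stores the most-significant byte at the lowest address.
The bytes are already most-significant first: 0x0D2AE2B7.
0x0D2AE2B7 = 220914359.

220914359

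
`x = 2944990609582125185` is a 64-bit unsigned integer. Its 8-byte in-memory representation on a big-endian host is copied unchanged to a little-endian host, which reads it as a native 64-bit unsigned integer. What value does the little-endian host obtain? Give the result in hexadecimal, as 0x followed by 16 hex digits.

2944990609582125185 in 64-bit hexadecimal is 0x28DEB55B2F00F081.
Stored big-endian, the bytes at ascending addresses are 28 DE B5 5B 2F 00 F0 81.
Read back as little-endian, the first byte is least significant, giving 0x81F0002F5BB5DE28.

0x81F0002F5BB5DE28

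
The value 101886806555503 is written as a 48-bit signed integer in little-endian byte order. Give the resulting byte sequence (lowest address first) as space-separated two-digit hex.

6F 7B E9 5E AA 5C

101886806555503 in hexadecimal, padded to 48 bits, is 0x5CAA5EE97B6F.
Split into bytes (most-significant first): 5C AA 5E E9 7B 6F.
Little-endian: lowest address holds the least-significant byte.
So at ascending addresses the bytes are 6F 7B E9 5E AA 5C.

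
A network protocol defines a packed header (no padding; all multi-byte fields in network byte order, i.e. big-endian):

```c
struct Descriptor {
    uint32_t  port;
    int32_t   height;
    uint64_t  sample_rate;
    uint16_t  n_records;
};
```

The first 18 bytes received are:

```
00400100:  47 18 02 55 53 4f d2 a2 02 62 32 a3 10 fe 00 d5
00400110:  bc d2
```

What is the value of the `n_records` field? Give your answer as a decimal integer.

48338

`n_records` follows `port` (4 B), `height` (4 B), `sample_rate` (8 B), so it starts at offset 4 + 4 + 8 = 16 and occupies 2 bytes.
Bytes at offsets 16..17: BC D2.
In big-endian order the high byte comes first in memory.
The bytes are already most-significant first: 0xBCD2.
0xBCD2 = 48338.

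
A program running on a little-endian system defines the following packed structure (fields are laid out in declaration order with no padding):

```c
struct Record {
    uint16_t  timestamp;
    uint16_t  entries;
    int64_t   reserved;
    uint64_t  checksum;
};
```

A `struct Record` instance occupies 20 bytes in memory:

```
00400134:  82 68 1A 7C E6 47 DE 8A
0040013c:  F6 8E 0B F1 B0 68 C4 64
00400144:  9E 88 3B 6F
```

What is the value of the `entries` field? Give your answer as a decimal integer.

`entries` follows `timestamp` (2 bytes), so it starts at byte offset 2 and occupies 2 bytes.
Bytes at offsets 2..3: 1A 7C.
Little-endian stores the least-significant byte at the lowest address.
Reassemble most-significant byte first: 7C 1A → 0x7C1A.
0x7C1A = 31770.

31770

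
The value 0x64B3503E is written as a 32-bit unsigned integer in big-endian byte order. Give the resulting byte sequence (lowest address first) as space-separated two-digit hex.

64 B3 50 3E

Split into bytes (most-significant first): 64 B3 50 3E.
Big-endian stores the most-significant byte at the lowest address.
So the memory order matches the most-significant-first order: 64 B3 50 3E.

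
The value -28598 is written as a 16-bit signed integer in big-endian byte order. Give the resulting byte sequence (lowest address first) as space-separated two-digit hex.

90 4A

Two's complement of -28598 in 16 bits: 28598 = 0x6FB6; invert → 0x9049; add 1 → 0x904A.
Split into bytes (most-significant first): 90 4A.
Big-endian: lowest address holds the most-significant byte.
So the memory order matches the most-significant-first order: 90 4A.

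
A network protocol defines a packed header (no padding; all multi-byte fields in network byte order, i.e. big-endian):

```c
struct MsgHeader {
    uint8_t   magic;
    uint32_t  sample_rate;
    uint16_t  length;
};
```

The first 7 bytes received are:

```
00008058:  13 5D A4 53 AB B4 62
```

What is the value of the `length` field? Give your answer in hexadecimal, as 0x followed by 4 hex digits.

`length` follows `magic` (1 B), `sample_rate` (4 B), so it starts at offset 1 + 4 = 5 and occupies 2 bytes.
Bytes at offsets 5..6: B4 62.
Big-endian: lowest address holds the most-significant byte.
The bytes are already most-significant first: 0xB462.

0xB462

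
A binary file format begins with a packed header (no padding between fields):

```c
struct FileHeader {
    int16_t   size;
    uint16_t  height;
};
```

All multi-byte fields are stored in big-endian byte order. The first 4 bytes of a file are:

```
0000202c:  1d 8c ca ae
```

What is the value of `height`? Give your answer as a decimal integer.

51886

`height` follows `size` (2 bytes), so it starts at byte offset 2 and occupies 2 bytes.
Bytes at offsets 2..3: CA AE.
Big-endian stores the most-significant byte at the lowest address.
The bytes are already most-significant first: 0xCAAE.
0xCAAE = 51886.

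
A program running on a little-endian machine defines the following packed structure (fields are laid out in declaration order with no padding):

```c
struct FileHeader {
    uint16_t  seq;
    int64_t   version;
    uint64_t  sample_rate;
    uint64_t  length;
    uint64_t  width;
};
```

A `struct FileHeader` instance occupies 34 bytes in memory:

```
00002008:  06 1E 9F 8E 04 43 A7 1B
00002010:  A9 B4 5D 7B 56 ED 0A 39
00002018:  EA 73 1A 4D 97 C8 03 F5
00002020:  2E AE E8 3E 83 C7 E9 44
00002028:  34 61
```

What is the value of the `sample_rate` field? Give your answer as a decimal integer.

`sample_rate` follows `seq` (2 B), `version` (8 B), so it starts at offset 2 + 8 = 10 and occupies 8 bytes.
Bytes at offsets 10..17: 5D 7B 56 ED 0A 39 EA 73.
In little-endian order the low byte comes first in memory.
Reassemble most-significant byte first: 73 EA 39 0A ED 56 7B 5D → 0x73EA390AED567B5D.
0x73EA390AED567B5D = 8352551178006330205.

8352551178006330205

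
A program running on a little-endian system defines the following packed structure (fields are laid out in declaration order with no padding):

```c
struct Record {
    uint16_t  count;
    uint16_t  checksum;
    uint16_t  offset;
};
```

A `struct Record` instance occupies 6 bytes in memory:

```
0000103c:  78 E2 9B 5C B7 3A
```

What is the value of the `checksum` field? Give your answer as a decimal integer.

23707

`checksum` follows `count` (2 bytes), so it starts at byte offset 2 and occupies 2 bytes.
Bytes at offsets 2..3: 9B 5C.
Little-endian stores the least-significant byte at the lowest address.
Reassemble most-significant byte first: 5C 9B → 0x5C9B.
0x5C9B = 23707.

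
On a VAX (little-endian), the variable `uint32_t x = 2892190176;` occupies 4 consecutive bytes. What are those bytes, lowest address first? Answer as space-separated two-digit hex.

2892190176 in hexadecimal, padded to 32 bits, is 0xAC6351E0.
Split into bytes (most-significant first): AC 63 51 E0.
In little-endian order the low byte comes first in memory.
So at ascending addresses the bytes are E0 51 63 AC.

E0 51 63 AC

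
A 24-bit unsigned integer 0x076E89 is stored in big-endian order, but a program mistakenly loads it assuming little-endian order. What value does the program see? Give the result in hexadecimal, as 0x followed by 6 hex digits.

Stored big-endian, the bytes at ascending addresses are 07 6E 89.
Read back as little-endian, the first byte is least significant, giving 0x896E07.

0x896E07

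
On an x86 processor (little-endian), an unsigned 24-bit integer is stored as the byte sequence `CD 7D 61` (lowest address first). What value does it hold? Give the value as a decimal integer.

Little-endian: lowest address holds the least-significant byte.
Reassemble most-significant byte first: 61 7D CD → 0x617DCD.
0x617DCD = 6389197.

6389197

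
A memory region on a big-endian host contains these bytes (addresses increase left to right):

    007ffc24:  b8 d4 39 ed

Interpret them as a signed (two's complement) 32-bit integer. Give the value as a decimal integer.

-1194051091

Big-endian: lowest address holds the most-significant byte.
The bytes are already most-significant first: 0xB8D439ED.
Top bit is set, so as a signed 32-bit value this is 0xB8D439ED − 2^32 = -1194051091.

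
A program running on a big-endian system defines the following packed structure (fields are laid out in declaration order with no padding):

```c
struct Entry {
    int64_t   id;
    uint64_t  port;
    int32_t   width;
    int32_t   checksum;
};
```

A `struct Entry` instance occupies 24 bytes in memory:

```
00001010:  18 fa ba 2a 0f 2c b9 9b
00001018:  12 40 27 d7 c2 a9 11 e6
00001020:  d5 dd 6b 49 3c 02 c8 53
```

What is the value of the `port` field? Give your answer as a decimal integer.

`port` follows `id` (8 bytes), so it starts at byte offset 8 and occupies 8 bytes.
Bytes at offsets 8..15: 12 40 27 D7 C2 A9 11 E6.
Big-endian: lowest address holds the most-significant byte.
The bytes are already most-significant first: 0x124027D7C2A911E6.
0x124027D7C2A911E6 = 1315094898829496806.

1315094898829496806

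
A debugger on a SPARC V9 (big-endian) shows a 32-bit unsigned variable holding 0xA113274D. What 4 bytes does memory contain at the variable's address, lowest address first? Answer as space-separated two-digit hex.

A1 13 27 4D

Split into bytes (most-significant first): A1 13 27 4D.
In big-endian order the high byte comes first in memory.
So the memory order matches the most-significant-first order: A1 13 27 4D.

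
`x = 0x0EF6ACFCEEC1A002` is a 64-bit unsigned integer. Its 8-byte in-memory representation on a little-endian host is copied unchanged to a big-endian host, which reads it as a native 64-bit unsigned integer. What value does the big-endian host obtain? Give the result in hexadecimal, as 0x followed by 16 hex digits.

Stored little-endian, the bytes at ascending addresses are 02 A0 C1 EE FC AC F6 0E.
Read back as big-endian, the last byte is least significant, giving 0x02A0C1EEFCACF60E.

0x02A0C1EEFCACF60E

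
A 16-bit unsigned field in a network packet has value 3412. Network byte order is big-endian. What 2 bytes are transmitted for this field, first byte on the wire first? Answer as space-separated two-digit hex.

3412 in hexadecimal, padded to 16 bits, is 0x0D54.
Split into bytes (most-significant first): 0D 54.
Big-endian stores the most-significant byte at the lowest address.
So the memory order matches the most-significant-first order: 0D 54.

0D 54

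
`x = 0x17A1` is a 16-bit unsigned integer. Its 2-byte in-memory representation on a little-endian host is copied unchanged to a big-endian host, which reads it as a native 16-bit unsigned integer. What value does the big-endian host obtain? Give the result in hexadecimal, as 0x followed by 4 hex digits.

Stored little-endian, the bytes at ascending addresses are A1 17.
Read back as big-endian, the last byte is least significant, giving 0xA117.

0xA117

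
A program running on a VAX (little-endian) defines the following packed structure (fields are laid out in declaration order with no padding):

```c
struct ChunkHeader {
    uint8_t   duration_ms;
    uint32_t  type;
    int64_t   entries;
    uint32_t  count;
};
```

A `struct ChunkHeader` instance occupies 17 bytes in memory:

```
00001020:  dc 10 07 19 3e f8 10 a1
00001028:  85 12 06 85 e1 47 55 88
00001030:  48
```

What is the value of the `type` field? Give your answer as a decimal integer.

`type` follows `duration_ms` (1 byte), so it starts at byte offset 1 and occupies 4 bytes.
Bytes at offsets 1..4: 10 07 19 3E.
In little-endian order the low byte comes first in memory.
Reassemble most-significant byte first: 3E 19 07 10 → 0x3E190710.
0x3E190710 = 1041827600.

1041827600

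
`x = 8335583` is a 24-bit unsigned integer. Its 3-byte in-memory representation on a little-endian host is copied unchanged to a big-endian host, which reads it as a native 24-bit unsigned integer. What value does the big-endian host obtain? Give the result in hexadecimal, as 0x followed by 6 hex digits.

0xDF307F

8335583 in 24-bit hexadecimal is 0x7F30DF.
Stored little-endian, the bytes at ascending addresses are DF 30 7F.
Read back as big-endian, the last byte is least significant, giving 0xDF307F.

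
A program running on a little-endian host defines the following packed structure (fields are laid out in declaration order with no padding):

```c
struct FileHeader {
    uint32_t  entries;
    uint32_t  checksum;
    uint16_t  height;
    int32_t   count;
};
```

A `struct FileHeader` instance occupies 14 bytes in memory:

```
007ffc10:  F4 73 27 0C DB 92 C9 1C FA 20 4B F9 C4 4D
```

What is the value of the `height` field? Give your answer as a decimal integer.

8442

`height` follows `entries` (4 B), `checksum` (4 B), so it starts at offset 4 + 4 = 8 and occupies 2 bytes.
Bytes at offsets 8..9: FA 20.
Little-endian stores the least-significant byte at the lowest address.
Reassemble most-significant byte first: 20 FA → 0x20FA.
0x20FA = 8442.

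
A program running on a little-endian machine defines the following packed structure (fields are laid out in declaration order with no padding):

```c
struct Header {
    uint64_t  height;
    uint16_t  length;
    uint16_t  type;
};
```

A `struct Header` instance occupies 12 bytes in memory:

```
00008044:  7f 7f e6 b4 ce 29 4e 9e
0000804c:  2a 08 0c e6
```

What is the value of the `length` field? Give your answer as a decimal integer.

`length` follows `height` (8 bytes), so it starts at byte offset 8 and occupies 2 bytes.
Bytes at offsets 8..9: 2A 08.
Little-endian: lowest address holds the least-significant byte.
Reassemble most-significant byte first: 08 2A → 0x082A.
0x082A = 2090.

2090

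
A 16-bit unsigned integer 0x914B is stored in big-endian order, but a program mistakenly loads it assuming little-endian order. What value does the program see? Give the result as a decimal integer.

19345

Stored big-endian, the bytes at ascending addresses are 91 4B.
Read back as little-endian, the first byte is least significant, giving 0x4B91.
0x4B91 = 19345.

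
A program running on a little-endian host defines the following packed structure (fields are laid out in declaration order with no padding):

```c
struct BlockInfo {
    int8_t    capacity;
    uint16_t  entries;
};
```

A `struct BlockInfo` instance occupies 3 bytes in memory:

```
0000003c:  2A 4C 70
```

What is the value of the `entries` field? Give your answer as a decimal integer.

28748

`entries` follows `capacity` (1 byte), so it starts at byte offset 1 and occupies 2 bytes.
Bytes at offsets 1..2: 4C 70.
Little-endian stores the least-significant byte at the lowest address.
Reassemble most-significant byte first: 70 4C → 0x704C.
0x704C = 28748.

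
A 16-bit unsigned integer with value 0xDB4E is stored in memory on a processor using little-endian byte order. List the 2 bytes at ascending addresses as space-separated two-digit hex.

Split into bytes (most-significant first): DB 4E.
Little-endian: lowest address holds the least-significant byte.
So at ascending addresses the bytes are 4E DB.

4E DB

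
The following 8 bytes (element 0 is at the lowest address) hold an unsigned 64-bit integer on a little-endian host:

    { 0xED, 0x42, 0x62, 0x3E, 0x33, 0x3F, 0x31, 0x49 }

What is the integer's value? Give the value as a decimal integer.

5274066127950070509

Little-endian: lowest address holds the least-significant byte.
Reassemble most-significant byte first: 49 31 3F 33 3E 62 42 ED → 0x49313F333E6242ED.
0x49313F333E6242ED = 5274066127950070509.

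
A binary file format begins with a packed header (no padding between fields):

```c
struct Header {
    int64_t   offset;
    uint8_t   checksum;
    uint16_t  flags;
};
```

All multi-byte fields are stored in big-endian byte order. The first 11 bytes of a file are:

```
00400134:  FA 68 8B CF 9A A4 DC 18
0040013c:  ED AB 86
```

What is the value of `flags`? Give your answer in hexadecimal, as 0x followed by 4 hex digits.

`flags` follows `offset` (8 B), `checksum` (1 B), so it starts at offset 8 + 1 = 9 and occupies 2 bytes.
Bytes at offsets 9..10: AB 86.
Big-endian stores the most-significant byte at the lowest address.
The bytes are already most-significant first: 0xAB86.

0xAB86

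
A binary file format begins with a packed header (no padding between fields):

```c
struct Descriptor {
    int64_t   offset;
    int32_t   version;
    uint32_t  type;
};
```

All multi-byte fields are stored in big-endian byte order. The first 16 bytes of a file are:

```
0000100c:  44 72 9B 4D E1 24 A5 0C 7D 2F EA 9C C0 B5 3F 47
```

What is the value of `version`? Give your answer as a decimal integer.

2100292252

`version` follows `offset` (8 bytes), so it starts at byte offset 8 and occupies 4 bytes.
Bytes at offsets 8..11: 7D 2F EA 9C.
Big-endian stores the most-significant byte at the lowest address.
The bytes are already most-significant first: 0x7D2FEA9C.
0x7D2FEA9C = 2100292252.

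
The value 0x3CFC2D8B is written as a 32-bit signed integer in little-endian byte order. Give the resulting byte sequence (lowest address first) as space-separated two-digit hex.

8B 2D FC 3C

Split into bytes (most-significant first): 3C FC 2D 8B.
Little-endian stores the least-significant byte at the lowest address.
So at ascending addresses the bytes are 8B 2D FC 3C.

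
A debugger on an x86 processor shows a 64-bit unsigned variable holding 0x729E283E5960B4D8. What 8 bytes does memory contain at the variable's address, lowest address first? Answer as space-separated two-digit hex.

D8 B4 60 59 3E 28 9E 72

Split into bytes (most-significant first): 72 9E 28 3E 59 60 B4 D8.
Little-endian: lowest address holds the least-significant byte.
So at ascending addresses the bytes are D8 B4 60 59 3E 28 9E 72.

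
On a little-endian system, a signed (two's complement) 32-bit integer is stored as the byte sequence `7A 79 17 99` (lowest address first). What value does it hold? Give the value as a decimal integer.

In little-endian order the low byte comes first in memory.
Reassemble most-significant byte first: 99 17 79 7A → 0x9917797A.
Top bit is set, so as a signed 32-bit value this is 0x9917797A − 2^32 = -1726514822.

-1726514822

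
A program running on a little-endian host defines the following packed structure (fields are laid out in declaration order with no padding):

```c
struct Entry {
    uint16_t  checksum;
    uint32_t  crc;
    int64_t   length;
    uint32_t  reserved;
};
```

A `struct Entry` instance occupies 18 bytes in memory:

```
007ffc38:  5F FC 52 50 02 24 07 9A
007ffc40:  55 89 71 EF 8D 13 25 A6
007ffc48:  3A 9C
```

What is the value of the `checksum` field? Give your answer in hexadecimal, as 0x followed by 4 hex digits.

`checksum` is the first field, at byte offset 0, occupying 2 bytes.
Bytes at offsets 0..1: 5F FC.
Little-endian: lowest address holds the least-significant byte.
Reassemble most-significant byte first: FC 5F → 0xFC5F.

0xFC5F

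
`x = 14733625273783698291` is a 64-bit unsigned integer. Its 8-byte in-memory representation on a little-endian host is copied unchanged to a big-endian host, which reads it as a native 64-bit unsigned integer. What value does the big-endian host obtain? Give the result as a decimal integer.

14733625273783698291 in 64-bit hexadecimal is 0xCC785A1FD9984373.
Stored little-endian, the bytes at ascending addresses are 73 43 98 D9 1F 5A 78 CC.
Read back as big-endian, the last byte is least significant, giving 0x734398D91F5A78CC.
0x734398D91F5A78CC = 8305650196102674636.

8305650196102674636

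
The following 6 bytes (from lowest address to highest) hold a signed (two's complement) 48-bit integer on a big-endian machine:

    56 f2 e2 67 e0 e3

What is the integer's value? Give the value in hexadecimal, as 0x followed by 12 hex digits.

Big-endian stores the most-significant byte at the lowest address.
The bytes are already most-significant first: 0x56F2E267E0E3.

0x56F2E267E0E3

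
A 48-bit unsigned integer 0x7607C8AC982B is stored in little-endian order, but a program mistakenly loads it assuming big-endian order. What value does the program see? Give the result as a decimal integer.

47934733813622

Stored little-endian, the bytes at ascending addresses are 2B 98 AC C8 07 76.
Read back as big-endian, the last byte is least significant, giving 0x2B98ACC80776.
0x2B98ACC80776 = 47934733813622.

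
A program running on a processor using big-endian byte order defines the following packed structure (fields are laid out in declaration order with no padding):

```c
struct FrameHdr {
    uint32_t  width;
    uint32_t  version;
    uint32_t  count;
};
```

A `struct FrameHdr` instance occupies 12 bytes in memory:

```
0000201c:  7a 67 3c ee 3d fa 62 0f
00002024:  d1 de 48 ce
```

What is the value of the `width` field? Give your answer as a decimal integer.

`width` is the first field, at byte offset 0, occupying 4 bytes.
Bytes at offsets 0..3: 7A 67 3C EE.
In big-endian order the high byte comes first in memory.
The bytes are already most-significant first: 0x7A673CEE.
0x7A673CEE = 2053586158.

2053586158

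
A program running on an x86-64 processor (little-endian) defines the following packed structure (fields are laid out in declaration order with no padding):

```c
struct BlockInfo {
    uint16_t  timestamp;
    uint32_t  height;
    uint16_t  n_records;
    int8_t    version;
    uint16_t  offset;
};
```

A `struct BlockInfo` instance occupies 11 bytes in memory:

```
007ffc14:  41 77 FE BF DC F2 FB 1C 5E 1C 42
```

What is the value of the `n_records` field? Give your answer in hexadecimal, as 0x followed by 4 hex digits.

0x1CFB

`n_records` follows `timestamp` (2 B), `height` (4 B), so it starts at offset 2 + 4 = 6 and occupies 2 bytes.
Bytes at offsets 6..7: FB 1C.
In little-endian order the low byte comes first in memory.
Reassemble most-significant byte first: 1C FB → 0x1CFB.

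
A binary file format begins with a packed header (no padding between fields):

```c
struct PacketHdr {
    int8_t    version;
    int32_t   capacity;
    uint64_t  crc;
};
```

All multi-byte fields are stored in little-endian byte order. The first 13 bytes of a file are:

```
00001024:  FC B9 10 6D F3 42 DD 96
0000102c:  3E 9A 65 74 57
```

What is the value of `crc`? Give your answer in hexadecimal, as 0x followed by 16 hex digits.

`crc` follows `version` (1 B), `capacity` (4 B), so it starts at offset 1 + 4 = 5 and occupies 8 bytes.
Bytes at offsets 5..12: 42 DD 96 3E 9A 65 74 57.
Little-endian stores the least-significant byte at the lowest address.
Reassemble most-significant byte first: 57 74 65 9A 3E 96 DD 42 → 0x5774659A3E96DD42.

0x5774659A3E96DD42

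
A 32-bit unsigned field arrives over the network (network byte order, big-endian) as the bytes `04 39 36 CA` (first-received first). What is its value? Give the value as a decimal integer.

Big-endian: lowest address holds the most-significant byte.
The bytes are already most-significant first: 0x043936CA.
0x043936CA = 70858442.

70858442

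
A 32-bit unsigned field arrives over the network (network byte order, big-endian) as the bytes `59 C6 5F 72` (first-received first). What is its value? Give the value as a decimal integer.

1506172786

Big-endian stores the most-significant byte at the lowest address.
The bytes are already most-significant first: 0x59C65F72.
0x59C65F72 = 1506172786.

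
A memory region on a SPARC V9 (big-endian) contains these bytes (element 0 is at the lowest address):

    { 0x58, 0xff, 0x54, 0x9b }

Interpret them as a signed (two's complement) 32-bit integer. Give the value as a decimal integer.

In big-endian order the high byte comes first in memory.
The bytes are already most-significant first: 0x58FF549B.
0x58FF549B = 1493128347.

1493128347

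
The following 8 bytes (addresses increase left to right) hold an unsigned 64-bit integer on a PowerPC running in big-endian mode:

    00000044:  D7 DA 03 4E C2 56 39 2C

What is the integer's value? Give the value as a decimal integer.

Big-endian stores the most-significant byte at the lowest address.
The bytes are already most-significant first: 0xD7DA034EC256392C.
0xD7DA034EC256392C = 15553747899880192300.

15553747899880192300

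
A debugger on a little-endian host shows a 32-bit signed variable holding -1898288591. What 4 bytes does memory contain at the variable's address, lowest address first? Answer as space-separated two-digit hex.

Two's complement of -1898288591 in 32 bits: 1898288591 = 0x712595CF; invert → 0x8EDA6A30; add 1 → 0x8EDA6A31.
Split into bytes (most-significant first): 8E DA 6A 31.
In little-endian order the low byte comes first in memory.
So at ascending addresses the bytes are 31 6A DA 8E.

31 6A DA 8E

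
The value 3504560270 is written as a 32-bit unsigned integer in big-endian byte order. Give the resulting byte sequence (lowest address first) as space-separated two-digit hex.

3504560270 in hexadecimal, padded to 32 bits, is 0xD0E3588E.
Split into bytes (most-significant first): D0 E3 58 8E.
Big-endian stores the most-significant byte at the lowest address.
So the memory order matches the most-significant-first order: D0 E3 58 8E.

D0 E3 58 8E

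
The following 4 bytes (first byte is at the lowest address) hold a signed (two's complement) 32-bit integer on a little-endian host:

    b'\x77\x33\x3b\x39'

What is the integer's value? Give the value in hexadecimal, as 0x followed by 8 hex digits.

0x393B3377

Little-endian stores the least-significant byte at the lowest address.
Reassemble most-significant byte first: 39 3B 33 77 → 0x393B3377.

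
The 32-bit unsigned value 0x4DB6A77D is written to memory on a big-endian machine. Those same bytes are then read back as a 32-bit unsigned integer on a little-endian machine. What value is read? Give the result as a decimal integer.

2108143181

Stored big-endian, the bytes at ascending addresses are 4D B6 A7 7D.
Read back as little-endian, the first byte is least significant, giving 0x7DA7B64D.
0x7DA7B64D = 2108143181.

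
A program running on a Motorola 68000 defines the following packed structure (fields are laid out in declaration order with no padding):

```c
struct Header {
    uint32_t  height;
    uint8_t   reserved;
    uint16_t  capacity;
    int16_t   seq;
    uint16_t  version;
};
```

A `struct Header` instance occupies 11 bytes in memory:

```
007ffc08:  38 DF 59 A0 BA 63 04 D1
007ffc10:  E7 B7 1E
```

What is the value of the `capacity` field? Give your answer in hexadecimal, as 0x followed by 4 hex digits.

`capacity` follows `height` (4 B), `reserved` (1 B), so it starts at offset 4 + 1 = 5 and occupies 2 bytes.
Bytes at offsets 5..6: 63 04.
In big-endian order the high byte comes first in memory.
The bytes are already most-significant first: 0x6304.

0x6304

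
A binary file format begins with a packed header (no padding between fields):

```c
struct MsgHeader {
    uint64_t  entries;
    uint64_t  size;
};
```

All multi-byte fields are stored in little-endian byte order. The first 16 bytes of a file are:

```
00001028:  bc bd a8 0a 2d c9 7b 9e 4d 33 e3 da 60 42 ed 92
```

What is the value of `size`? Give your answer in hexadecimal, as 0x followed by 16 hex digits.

`size` follows `entries` (8 bytes), so it starts at byte offset 8 and occupies 8 bytes.
Bytes at offsets 8..15: 4D 33 E3 DA 60 42 ED 92.
Little-endian stores the least-significant byte at the lowest address.
Reassemble most-significant byte first: 92 ED 42 60 DA E3 33 4D → 0x92ED4260DAE3334D.

0x92ED4260DAE3334D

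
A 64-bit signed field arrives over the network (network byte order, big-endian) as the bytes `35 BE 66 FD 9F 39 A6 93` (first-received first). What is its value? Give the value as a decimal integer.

3872645969069319827

In big-endian order the high byte comes first in memory.
The bytes are already most-significant first: 0x35BE66FD9F39A693.
0x35BE66FD9F39A693 = 3872645969069319827.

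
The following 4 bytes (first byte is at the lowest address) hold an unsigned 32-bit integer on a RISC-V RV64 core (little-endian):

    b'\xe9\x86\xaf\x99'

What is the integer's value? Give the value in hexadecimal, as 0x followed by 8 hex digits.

Little-endian: lowest address holds the least-significant byte.
Reassemble most-significant byte first: 99 AF 86 E9 → 0x99AF86E9.

0x99AF86E9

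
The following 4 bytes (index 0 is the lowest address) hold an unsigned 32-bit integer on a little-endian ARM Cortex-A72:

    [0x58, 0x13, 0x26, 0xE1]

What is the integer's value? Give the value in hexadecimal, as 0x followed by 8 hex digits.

0xE1261358

Little-endian stores the least-significant byte at the lowest address.
Reassemble most-significant byte first: E1 26 13 58 → 0xE1261358.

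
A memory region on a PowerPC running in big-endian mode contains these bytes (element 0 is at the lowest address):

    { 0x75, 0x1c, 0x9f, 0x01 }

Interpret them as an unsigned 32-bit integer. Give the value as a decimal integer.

1964809985

Big-endian: lowest address holds the most-significant byte.
The bytes are already most-significant first: 0x751C9F01.
0x751C9F01 = 1964809985.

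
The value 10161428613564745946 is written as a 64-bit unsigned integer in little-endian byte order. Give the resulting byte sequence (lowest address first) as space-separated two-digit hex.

DA 48 04 8A 7C A5 04 8D

10161428613564745946 in hexadecimal, padded to 64 bits, is 0x8D04A57C8A0448DA.
Split into bytes (most-significant first): 8D 04 A5 7C 8A 04 48 DA.
Little-endian: lowest address holds the least-significant byte.
So at ascending addresses the bytes are DA 48 04 8A 7C A5 04 8D.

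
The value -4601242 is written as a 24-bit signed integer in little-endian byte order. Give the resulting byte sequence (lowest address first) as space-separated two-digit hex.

66 CA B9

Two's complement of -4601242 in 24 bits: 4601242 = 0x46359A; invert → 0xB9CA65; add 1 → 0xB9CA66.
Split into bytes (most-significant first): B9 CA 66.
Little-endian: lowest address holds the least-significant byte.
So at ascending addresses the bytes are 66 CA B9.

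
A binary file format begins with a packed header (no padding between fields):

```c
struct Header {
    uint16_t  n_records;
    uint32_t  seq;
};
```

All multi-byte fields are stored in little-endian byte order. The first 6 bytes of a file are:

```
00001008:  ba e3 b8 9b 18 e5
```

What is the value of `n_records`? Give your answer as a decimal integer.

58298

`n_records` is the first field, at byte offset 0, occupying 2 bytes.
Bytes at offsets 0..1: BA E3.
Little-endian: lowest address holds the least-significant byte.
Reassemble most-significant byte first: E3 BA → 0xE3BA.
0xE3BA = 58298.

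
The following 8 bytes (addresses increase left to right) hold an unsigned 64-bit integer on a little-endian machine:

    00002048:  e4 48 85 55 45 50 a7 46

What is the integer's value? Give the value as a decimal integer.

Little-endian: lowest address holds the least-significant byte.
Reassemble most-significant byte first: 46 A7 50 45 55 85 48 E4 → 0x46A75045558548E4.
0x46A75045558548E4 = 5091126162483398884.

5091126162483398884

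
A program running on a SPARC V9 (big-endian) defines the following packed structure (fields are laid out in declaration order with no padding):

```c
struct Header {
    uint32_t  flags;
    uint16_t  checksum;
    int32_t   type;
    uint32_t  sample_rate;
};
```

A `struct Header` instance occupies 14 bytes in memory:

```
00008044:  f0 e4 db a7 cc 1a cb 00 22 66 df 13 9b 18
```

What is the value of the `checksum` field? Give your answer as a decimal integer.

`checksum` follows `flags` (4 bytes), so it starts at byte offset 4 and occupies 2 bytes.
Bytes at offsets 4..5: CC 1A.
In big-endian order the high byte comes first in memory.
The bytes are already most-significant first: 0xCC1A.
0xCC1A = 52250.

52250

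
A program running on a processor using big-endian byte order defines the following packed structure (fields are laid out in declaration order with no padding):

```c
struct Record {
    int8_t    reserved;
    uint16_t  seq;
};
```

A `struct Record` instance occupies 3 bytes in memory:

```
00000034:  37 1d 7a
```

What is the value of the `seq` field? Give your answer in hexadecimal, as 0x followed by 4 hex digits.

0x1D7A

`seq` follows `reserved` (1 byte), so it starts at byte offset 1 and occupies 2 bytes.
Bytes at offsets 1..2: 1D 7A.
Big-endian: lowest address holds the most-significant byte.
The bytes are already most-significant first: 0x1D7A.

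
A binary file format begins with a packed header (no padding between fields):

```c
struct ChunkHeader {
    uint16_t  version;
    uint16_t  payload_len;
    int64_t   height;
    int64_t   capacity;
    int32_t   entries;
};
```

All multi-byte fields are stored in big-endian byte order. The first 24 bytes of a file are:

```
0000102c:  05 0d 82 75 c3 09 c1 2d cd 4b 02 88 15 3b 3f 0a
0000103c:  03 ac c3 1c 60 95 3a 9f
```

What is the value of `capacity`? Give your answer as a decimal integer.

1529885810666291996

`capacity` follows `version` (2 B), `payload_len` (2 B), `height` (8 B), so it starts at offset 2 + 2 + 8 = 12 and occupies 8 bytes.
Bytes at offsets 12..19: 15 3B 3F 0A 03 AC C3 1C.
In big-endian order the high byte comes first in memory.
The bytes are already most-significant first: 0x153B3F0A03ACC31C.
0x153B3F0A03ACC31C = 1529885810666291996.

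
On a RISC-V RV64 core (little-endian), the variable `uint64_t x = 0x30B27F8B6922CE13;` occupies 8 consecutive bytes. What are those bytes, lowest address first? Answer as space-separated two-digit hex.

13 CE 22 69 8B 7F B2 30

Split into bytes (most-significant first): 30 B2 7F 8B 69 22 CE 13.
In little-endian order the low byte comes first in memory.
So at ascending addresses the bytes are 13 CE 22 69 8B 7F B2 30.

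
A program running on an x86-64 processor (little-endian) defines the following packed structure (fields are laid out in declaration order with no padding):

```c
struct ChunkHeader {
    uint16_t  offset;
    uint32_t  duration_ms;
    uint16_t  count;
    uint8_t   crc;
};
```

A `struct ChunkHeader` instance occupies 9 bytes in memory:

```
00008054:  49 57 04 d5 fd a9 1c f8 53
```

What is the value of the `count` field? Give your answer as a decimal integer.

`count` follows `offset` (2 B), `duration_ms` (4 B), so it starts at offset 2 + 4 = 6 and occupies 2 bytes.
Bytes at offsets 6..7: 1C F8.
Little-endian stores the least-significant byte at the lowest address.
Reassemble most-significant byte first: F8 1C → 0xF81C.
0xF81C = 63516.

63516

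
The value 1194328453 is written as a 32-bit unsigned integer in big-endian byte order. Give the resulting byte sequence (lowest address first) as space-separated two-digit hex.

47 30 01 85

1194328453 in hexadecimal, padded to 32 bits, is 0x47300185.
Split into bytes (most-significant first): 47 30 01 85.
Big-endian: lowest address holds the most-significant byte.
So the memory order matches the most-significant-first order: 47 30 01 85.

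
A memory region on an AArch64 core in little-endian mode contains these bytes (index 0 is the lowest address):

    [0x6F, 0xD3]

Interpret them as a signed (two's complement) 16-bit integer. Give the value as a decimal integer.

-11409

Little-endian stores the least-significant byte at the lowest address.
Reassemble most-significant byte first: D3 6F → 0xD36F.
Top bit is set, so as a signed 16-bit value this is 0xD36F − 2^16 = -11409.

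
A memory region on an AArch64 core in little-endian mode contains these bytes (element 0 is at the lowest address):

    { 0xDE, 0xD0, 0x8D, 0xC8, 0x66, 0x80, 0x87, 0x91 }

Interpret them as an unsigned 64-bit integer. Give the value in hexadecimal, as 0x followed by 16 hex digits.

Little-endian stores the least-significant byte at the lowest address.
Reassemble most-significant byte first: 91 87 80 66 C8 8D D0 DE → 0x91878066C88DD0DE.

0x91878066C88DD0DE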